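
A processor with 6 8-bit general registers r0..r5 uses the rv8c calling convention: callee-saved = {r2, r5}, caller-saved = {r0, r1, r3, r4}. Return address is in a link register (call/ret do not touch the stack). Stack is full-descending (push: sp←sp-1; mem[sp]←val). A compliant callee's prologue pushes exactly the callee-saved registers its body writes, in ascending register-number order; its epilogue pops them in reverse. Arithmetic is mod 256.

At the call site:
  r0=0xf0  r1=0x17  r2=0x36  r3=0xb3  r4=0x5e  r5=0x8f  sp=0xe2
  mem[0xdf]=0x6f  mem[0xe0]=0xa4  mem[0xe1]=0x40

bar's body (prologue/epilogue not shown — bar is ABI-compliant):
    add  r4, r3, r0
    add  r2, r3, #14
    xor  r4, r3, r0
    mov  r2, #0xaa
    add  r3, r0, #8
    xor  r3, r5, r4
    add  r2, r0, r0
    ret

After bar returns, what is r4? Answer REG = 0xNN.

REG = 0x43

prologue: push r2 → mem[0xe1]=0x36, sp=0xe1
body[0] add  r4, r3, r0 → r4=0xa3
body[1] add  r2, r3, #14 → r2=0xc1
body[2] xor  r4, r3, r0 → r4=0x43
body[3] mov  r2, #0xaa → r2=0xaa
body[4] add  r3, r0, #8 → r3=0xf8
body[5] xor  r3, r5, r4 → r3=0xcc
body[6] add  r2, r0, r0 → r2=0xe0
epilogue: pop r2=0x36, sp=0xe2
r4 is caller-saved → body value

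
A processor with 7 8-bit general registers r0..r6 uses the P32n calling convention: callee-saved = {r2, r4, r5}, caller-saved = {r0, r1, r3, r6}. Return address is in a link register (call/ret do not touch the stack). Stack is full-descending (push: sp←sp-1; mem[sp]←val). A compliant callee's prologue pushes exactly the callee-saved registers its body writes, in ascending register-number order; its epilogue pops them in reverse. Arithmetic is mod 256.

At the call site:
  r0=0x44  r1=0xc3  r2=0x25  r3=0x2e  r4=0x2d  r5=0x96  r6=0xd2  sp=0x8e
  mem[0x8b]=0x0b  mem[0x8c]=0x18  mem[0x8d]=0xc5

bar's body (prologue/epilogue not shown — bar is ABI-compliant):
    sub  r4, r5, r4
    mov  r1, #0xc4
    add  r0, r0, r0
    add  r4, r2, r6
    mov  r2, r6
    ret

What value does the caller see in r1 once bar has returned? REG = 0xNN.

REG = 0xc4

prologue: push r2 → mem[0x8d]=0x25, sp=0x8d
prologue: push r4 → mem[0x8c]=0x2d, sp=0x8c
body[0] sub  r4, r5, r4 → r4=0x69
body[1] mov  r1, #0xc4 → r1=0xc4
body[2] add  r0, r0, r0 → r0=0x88
body[3] add  r4, r2, r6 → r4=0xf7
body[4] mov  r2, r6 → r2=0xd2
epilogue: pop r4=0x2d, sp=0x8d
epilogue: pop r2=0x25, sp=0x8e
r1 is caller-saved → body value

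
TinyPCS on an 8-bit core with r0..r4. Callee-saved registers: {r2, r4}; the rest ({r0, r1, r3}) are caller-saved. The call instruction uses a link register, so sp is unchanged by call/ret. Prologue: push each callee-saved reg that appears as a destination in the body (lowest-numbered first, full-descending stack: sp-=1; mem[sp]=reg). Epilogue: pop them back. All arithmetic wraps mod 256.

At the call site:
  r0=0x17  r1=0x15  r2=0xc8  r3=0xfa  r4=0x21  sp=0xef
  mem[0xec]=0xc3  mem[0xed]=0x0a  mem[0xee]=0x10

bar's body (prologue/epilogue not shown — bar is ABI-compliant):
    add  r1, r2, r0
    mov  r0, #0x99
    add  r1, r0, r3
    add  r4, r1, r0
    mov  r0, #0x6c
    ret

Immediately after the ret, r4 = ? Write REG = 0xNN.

REG = 0x21

prologue: push r4 → mem[0xee]=0x21, sp=0xee
body[0] add  r1, r2, r0 → r1=0xdf
body[1] mov  r0, #0x99 → r0=0x99
body[2] add  r1, r0, r3 → r1=0x93
body[3] add  r4, r1, r0 → r4=0x2c
body[4] mov  r0, #0x6c → r0=0x6c
epilogue: pop r4=0x21, sp=0xef
r4 is callee-saved → restored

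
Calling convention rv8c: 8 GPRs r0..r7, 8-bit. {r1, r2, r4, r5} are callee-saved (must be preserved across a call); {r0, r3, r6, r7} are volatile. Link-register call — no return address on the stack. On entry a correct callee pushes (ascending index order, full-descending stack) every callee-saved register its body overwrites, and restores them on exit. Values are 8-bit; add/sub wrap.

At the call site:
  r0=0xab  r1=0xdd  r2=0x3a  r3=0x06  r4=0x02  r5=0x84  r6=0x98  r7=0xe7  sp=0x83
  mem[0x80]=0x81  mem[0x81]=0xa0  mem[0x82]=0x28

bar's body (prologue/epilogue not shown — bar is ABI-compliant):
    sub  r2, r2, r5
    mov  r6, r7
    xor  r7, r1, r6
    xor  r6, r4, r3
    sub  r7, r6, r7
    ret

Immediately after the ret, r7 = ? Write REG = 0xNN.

REG = 0xca

prologue: push r2 -> mem[0x82]=0x3a, sp=0x82
body[0] sub  r2, r2, r5 -> r2=0xb6
body[1] mov  r6, r7 -> r6=0xe7
body[2] xor  r7, r1, r6 -> r7=0x3a
body[3] xor  r6, r4, r3 -> r6=0x04
body[4] sub  r7, r6, r7 -> r7=0xca
epilogue: pop r2=0x3a, sp=0x83
r7 is caller-saved -> body value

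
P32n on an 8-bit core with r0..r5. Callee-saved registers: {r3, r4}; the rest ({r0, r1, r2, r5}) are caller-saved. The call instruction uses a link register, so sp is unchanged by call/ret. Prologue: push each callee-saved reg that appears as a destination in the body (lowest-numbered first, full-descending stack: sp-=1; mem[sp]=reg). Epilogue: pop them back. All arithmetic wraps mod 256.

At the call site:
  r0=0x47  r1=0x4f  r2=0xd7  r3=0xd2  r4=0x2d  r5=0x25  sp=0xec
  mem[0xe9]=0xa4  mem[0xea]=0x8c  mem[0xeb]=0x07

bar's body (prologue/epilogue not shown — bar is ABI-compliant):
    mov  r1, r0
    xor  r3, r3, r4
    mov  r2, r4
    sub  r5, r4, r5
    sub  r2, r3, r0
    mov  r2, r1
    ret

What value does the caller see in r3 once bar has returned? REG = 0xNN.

prologue: push r3 -> mem[0xeb]=0xd2, sp=0xeb
body[0] mov  r1, r0 -> r1=0x47
body[1] xor  r3, r3, r4 -> r3=0xff
body[2] mov  r2, r4 -> r2=0x2d
body[3] sub  r5, r4, r5 -> r5=0x08
body[4] sub  r2, r3, r0 -> r2=0xb8
body[5] mov  r2, r1 -> r2=0x47
epilogue: pop r3=0xd2, sp=0xec
r3 is callee-saved -> restored

REG = 0xd2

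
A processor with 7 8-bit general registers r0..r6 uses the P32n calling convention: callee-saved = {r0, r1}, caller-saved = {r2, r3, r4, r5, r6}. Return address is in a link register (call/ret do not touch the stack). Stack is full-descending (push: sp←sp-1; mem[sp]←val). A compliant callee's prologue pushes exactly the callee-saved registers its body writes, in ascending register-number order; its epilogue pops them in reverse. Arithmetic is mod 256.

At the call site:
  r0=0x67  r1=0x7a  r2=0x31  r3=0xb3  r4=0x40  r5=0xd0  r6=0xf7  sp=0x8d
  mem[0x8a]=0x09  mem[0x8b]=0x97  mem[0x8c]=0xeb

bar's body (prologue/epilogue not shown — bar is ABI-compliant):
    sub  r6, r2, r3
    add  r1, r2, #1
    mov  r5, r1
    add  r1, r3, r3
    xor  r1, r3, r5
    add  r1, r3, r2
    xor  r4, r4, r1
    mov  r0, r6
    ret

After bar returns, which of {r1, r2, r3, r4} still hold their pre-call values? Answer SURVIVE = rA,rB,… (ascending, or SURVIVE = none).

prologue: push r0 → mem[0x8c]=0x67, sp=0x8c
prologue: push r1 → mem[0x8b]=0x7a, sp=0x8b
body[0] sub  r6, r2, r3 → r6=0x7e
body[1] add  r1, r2, #1 → r1=0x32
body[2] mov  r5, r1 → r5=0x32
body[3] add  r1, r3, r3 → r1=0x66
body[4] xor  r1, r3, r5 → r1=0x81
body[5] add  r1, r3, r2 → r1=0xe4
body[6] xor  r4, r4, r1 → r4=0xa4
body[7] mov  r0, r6 → r0=0x7e
epilogue: pop r1=0x7a, sp=0x8c
epilogue: pop r0=0x67, sp=0x8d
r1: callee-saved, written=True
r2: caller-saved, written=False
r3: caller-saved, written=False
r4: caller-saved, written=True

SURVIVE = r1,r2,r3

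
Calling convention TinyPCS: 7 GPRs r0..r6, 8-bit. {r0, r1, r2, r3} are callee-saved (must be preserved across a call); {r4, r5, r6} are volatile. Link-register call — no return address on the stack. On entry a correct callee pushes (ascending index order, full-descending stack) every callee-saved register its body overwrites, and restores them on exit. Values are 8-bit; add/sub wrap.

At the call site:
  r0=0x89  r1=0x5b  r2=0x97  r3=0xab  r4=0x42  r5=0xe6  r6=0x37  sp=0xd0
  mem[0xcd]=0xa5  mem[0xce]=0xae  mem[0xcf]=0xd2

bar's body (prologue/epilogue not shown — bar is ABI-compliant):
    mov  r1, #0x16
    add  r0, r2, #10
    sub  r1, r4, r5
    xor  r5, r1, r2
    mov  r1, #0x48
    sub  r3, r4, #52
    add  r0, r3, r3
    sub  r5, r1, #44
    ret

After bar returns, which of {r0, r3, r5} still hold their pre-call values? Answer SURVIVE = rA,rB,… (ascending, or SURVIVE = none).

prologue: push r0 → mem[0xcf]=0x89, sp=0xcf
prologue: push r1 → mem[0xce]=0x5b, sp=0xce
prologue: push r3 → mem[0xcd]=0xab, sp=0xcd
body[0] mov  r1, #0x16 → r1=0x16
body[1] add  r0, r2, #10 → r0=0xa1
body[2] sub  r1, r4, r5 → r1=0x5c
body[3] xor  r5, r1, r2 → r5=0xcb
body[4] mov  r1, #0x48 → r1=0x48
body[5] sub  r3, r4, #52 → r3=0x0e
body[6] add  r0, r3, r3 → r0=0x1c
body[7] sub  r5, r1, #44 → r5=0x1c
epilogue: pop r3=0xab, sp=0xce
epilogue: pop r1=0x5b, sp=0xcf
epilogue: pop r0=0x89, sp=0xd0
r0: callee-saved, written=True
r3: callee-saved, written=True
r5: caller-saved, written=True

SURVIVE = r0,r3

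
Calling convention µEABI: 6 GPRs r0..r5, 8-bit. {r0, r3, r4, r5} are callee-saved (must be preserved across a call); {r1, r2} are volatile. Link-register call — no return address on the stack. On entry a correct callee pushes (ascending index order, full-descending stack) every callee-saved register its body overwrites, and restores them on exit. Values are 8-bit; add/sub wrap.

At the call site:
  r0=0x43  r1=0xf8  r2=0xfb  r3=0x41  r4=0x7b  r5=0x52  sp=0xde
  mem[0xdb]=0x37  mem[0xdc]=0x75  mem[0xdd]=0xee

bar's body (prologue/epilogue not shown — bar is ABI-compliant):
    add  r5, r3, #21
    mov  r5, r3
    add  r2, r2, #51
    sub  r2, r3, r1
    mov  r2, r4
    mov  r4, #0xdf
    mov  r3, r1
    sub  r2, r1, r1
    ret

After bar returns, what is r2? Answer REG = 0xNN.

prologue: push r3 → mem[0xdd]=0x41, sp=0xdd
prologue: push r4 → mem[0xdc]=0x7b, sp=0xdc
prologue: push r5 → mem[0xdb]=0x52, sp=0xdb
body[0] add  r5, r3, #21 → r5=0x56
body[1] mov  r5, r3 → r5=0x41
body[2] add  r2, r2, #51 → r2=0x2e
body[3] sub  r2, r3, r1 → r2=0x49
body[4] mov  r2, r4 → r2=0x7b
body[5] mov  r4, #0xdf → r4=0xdf
body[6] mov  r3, r1 → r3=0xf8
body[7] sub  r2, r1, r1 → r2=0x00
epilogue: pop r5=0x52, sp=0xdc
epilogue: pop r4=0x7b, sp=0xdd
epilogue: pop r3=0x41, sp=0xde
r2 is caller-saved → body value

REG = 0x00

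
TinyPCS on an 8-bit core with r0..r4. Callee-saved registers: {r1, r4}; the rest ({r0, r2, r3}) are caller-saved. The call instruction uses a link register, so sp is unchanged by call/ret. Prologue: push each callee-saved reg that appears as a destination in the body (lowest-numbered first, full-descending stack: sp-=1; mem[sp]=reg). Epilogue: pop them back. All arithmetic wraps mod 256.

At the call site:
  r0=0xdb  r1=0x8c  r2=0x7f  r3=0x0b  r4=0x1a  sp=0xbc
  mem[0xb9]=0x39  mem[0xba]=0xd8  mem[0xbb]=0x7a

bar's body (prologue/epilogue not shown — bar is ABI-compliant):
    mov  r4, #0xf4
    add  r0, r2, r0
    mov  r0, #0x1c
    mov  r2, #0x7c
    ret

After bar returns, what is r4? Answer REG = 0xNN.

prologue: push r4 -> mem[0xbb]=0x1a, sp=0xbb
body[0] mov  r4, #0xf4 -> r4=0xf4
body[1] add  r0, r2, r0 -> r0=0x5a
body[2] mov  r0, #0x1c -> r0=0x1c
body[3] mov  r2, #0x7c -> r2=0x7c
epilogue: pop r4=0x1a, sp=0xbc
r4 is callee-saved -> restored

REG = 0x1a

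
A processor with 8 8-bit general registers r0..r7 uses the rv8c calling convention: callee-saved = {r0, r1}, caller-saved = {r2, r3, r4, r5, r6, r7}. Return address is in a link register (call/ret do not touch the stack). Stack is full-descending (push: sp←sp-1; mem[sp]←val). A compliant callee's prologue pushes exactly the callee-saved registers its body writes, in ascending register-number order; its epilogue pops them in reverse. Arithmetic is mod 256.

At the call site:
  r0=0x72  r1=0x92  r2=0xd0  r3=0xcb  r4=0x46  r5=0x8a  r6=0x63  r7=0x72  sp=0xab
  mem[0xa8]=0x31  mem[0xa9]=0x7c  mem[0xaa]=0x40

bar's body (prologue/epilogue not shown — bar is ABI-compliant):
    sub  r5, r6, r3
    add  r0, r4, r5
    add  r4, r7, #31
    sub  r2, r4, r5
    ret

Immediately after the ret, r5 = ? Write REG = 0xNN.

REG = 0x98

prologue: push r0 -> mem[0xaa]=0x72, sp=0xaa
body[0] sub  r5, r6, r3 -> r5=0x98
body[1] add  r0, r4, r5 -> r0=0xde
body[2] add  r4, r7, #31 -> r4=0x91
body[3] sub  r2, r4, r5 -> r2=0xf9
epilogue: pop r0=0x72, sp=0xab
r5 is caller-saved -> body value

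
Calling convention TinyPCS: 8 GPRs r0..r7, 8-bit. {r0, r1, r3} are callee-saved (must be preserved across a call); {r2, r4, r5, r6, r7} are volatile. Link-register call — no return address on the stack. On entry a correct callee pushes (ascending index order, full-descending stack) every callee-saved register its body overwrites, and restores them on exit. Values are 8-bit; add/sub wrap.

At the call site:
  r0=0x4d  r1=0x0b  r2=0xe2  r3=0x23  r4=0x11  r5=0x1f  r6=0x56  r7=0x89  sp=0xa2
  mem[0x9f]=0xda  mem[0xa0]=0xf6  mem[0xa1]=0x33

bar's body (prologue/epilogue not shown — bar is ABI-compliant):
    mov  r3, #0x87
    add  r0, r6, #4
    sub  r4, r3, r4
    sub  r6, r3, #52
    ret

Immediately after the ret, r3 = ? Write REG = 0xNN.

REG = 0x23

prologue: push r0 -> mem[0xa1]=0x4d, sp=0xa1
prologue: push r3 -> mem[0xa0]=0x23, sp=0xa0
body[0] mov  r3, #0x87 -> r3=0x87
body[1] add  r0, r6, #4 -> r0=0x5a
body[2] sub  r4, r3, r4 -> r4=0x76
body[3] sub  r6, r3, #52 -> r6=0x53
epilogue: pop r3=0x23, sp=0xa1
epilogue: pop r0=0x4d, sp=0xa2
r3 is callee-saved -> restored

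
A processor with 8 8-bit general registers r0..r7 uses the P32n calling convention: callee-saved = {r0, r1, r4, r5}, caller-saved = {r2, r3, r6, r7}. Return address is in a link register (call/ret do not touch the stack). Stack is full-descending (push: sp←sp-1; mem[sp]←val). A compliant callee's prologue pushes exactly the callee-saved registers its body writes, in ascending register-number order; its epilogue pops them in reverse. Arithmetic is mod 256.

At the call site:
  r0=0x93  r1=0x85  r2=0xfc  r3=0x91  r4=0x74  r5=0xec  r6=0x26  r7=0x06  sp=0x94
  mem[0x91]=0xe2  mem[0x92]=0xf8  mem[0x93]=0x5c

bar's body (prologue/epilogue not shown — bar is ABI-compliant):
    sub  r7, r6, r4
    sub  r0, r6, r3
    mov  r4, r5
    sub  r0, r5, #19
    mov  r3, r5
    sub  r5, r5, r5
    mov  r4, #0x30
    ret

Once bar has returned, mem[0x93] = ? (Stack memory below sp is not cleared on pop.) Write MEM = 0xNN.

MEM = 0x93

prologue: push r0 -> mem[0x93]=0x93, sp=0x93
prologue: push r4 -> mem[0x92]=0x74, sp=0x92
prologue: push r5 -> mem[0x91]=0xec, sp=0x91
body[0] sub  r7, r6, r4 -> r7=0xb2
body[1] sub  r0, r6, r3 -> r0=0x95
body[2] mov  r4, r5 -> r4=0xec
body[3] sub  r0, r5, #19 -> r0=0xd9
body[4] mov  r3, r5 -> r3=0xec
body[5] sub  r5, r5, r5 -> r5=0x00
body[6] mov  r4, #0x30 -> r4=0x30
epilogue: pop r5=0xec, sp=0x92
epilogue: pop r4=0x74, sp=0x93
epilogue: pop r0=0x93, sp=0x94
prologue pushed ['r0', 'r4', 'r5'] at ['0x93', '0x92', '0x91']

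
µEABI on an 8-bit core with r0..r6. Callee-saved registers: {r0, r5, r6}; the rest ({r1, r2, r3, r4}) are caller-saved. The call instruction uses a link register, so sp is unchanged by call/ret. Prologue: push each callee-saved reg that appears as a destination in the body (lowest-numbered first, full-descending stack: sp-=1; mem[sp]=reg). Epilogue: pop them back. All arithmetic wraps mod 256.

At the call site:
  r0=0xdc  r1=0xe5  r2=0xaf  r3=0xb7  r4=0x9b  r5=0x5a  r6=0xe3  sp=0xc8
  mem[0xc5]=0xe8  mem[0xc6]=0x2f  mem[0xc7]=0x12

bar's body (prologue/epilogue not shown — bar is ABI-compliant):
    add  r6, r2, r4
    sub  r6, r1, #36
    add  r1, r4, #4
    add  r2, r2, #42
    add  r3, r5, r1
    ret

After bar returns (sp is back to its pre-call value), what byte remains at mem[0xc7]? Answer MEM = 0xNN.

MEM = 0xe3

prologue: push r6 → mem[0xc7]=0xe3, sp=0xc7
body[0] add  r6, r2, r4 → r6=0x4a
body[1] sub  r6, r1, #36 → r6=0xc1
body[2] add  r1, r4, #4 → r1=0x9f
body[3] add  r2, r2, #42 → r2=0xd9
body[4] add  r3, r5, r1 → r3=0xf9
epilogue: pop r6=0xe3, sp=0xc8
prologue pushed ['r6'] at ['0xc7']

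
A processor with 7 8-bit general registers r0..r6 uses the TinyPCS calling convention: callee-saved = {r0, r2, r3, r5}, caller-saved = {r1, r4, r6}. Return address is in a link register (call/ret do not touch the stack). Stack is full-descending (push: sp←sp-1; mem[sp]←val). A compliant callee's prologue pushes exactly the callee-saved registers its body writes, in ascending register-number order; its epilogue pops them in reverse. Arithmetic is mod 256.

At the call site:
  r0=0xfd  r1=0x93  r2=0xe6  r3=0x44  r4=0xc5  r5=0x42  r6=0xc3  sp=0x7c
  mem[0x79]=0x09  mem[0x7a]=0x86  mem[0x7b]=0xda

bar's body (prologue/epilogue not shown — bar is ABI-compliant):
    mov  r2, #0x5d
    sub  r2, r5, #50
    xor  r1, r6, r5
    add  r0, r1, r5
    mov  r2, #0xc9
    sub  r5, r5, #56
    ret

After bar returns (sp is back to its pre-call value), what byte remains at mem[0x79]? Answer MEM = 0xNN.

MEM = 0x42

prologue: push r0 -> mem[0x7b]=0xfd, sp=0x7b
prologue: push r2 -> mem[0x7a]=0xe6, sp=0x7a
prologue: push r5 -> mem[0x79]=0x42, sp=0x79
body[0] mov  r2, #0x5d -> r2=0x5d
body[1] sub  r2, r5, #50 -> r2=0x10
body[2] xor  r1, r6, r5 -> r1=0x81
body[3] add  r0, r1, r5 -> r0=0xc3
body[4] mov  r2, #0xc9 -> r2=0xc9
body[5] sub  r5, r5, #56 -> r5=0x0a
epilogue: pop r5=0x42, sp=0x7a
epilogue: pop r2=0xe6, sp=0x7b
epilogue: pop r0=0xfd, sp=0x7c
prologue pushed ['r0', 'r2', 'r5'] at ['0x7b', '0x7a', '0x79']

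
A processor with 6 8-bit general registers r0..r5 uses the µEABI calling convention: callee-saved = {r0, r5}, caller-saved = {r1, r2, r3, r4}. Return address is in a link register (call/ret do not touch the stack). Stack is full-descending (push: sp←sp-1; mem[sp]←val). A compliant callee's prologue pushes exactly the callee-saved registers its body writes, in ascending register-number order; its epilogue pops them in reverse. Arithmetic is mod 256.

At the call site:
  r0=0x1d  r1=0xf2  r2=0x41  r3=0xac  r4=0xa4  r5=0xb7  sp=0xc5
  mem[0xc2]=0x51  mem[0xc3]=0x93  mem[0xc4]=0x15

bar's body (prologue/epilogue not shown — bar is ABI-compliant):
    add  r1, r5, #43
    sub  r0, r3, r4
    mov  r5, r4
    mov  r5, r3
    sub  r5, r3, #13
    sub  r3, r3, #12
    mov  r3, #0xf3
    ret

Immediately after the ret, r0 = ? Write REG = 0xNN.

REG = 0x1d

prologue: push r0 -> mem[0xc4]=0x1d, sp=0xc4
prologue: push r5 -> mem[0xc3]=0xb7, sp=0xc3
body[0] add  r1, r5, #43 -> r1=0xe2
body[1] sub  r0, r3, r4 -> r0=0x08
body[2] mov  r5, r4 -> r5=0xa4
body[3] mov  r5, r3 -> r5=0xac
body[4] sub  r5, r3, #13 -> r5=0x9f
body[5] sub  r3, r3, #12 -> r3=0xa0
body[6] mov  r3, #0xf3 -> r3=0xf3
epilogue: pop r5=0xb7, sp=0xc4
epilogue: pop r0=0x1d, sp=0xc5
r0 is callee-saved -> restored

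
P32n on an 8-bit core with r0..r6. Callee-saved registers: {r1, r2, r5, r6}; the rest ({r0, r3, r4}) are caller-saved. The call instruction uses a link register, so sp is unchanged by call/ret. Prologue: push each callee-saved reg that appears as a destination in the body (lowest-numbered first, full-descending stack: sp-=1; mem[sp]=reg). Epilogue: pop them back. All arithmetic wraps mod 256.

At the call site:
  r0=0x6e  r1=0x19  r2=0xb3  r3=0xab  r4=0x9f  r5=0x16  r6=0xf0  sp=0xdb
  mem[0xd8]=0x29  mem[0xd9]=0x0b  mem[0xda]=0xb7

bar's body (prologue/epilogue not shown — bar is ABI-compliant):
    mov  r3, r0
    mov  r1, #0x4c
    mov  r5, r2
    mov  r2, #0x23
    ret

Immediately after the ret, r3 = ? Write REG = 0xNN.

REG = 0x6e

prologue: push r1 -> mem[0xda]=0x19, sp=0xda
prologue: push r2 -> mem[0xd9]=0xb3, sp=0xd9
prologue: push r5 -> mem[0xd8]=0x16, sp=0xd8
body[0] mov  r3, r0 -> r3=0x6e
body[1] mov  r1, #0x4c -> r1=0x4c
body[2] mov  r5, r2 -> r5=0xb3
body[3] mov  r2, #0x23 -> r2=0x23
epilogue: pop r5=0x16, sp=0xd9
epilogue: pop r2=0xb3, sp=0xda
epilogue: pop r1=0x19, sp=0xdb
r3 is caller-saved -> body value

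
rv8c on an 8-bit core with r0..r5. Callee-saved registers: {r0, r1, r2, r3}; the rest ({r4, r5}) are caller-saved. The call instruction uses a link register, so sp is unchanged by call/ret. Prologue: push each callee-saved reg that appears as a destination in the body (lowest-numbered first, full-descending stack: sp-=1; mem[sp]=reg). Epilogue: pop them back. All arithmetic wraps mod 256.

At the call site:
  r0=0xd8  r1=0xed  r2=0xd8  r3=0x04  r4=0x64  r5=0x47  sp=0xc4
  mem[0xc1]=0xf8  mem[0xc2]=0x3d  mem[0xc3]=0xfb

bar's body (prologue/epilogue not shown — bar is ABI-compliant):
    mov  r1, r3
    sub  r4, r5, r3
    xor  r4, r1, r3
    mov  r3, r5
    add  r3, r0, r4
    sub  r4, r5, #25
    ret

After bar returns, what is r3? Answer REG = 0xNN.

REG = 0x04

prologue: push r1 -> mem[0xc3]=0xed, sp=0xc3
prologue: push r3 -> mem[0xc2]=0x04, sp=0xc2
body[0] mov  r1, r3 -> r1=0x04
body[1] sub  r4, r5, r3 -> r4=0x43
body[2] xor  r4, r1, r3 -> r4=0x00
body[3] mov  r3, r5 -> r3=0x47
body[4] add  r3, r0, r4 -> r3=0xd8
body[5] sub  r4, r5, #25 -> r4=0x2e
epilogue: pop r3=0x04, sp=0xc3
epilogue: pop r1=0xed, sp=0xc4
r3 is callee-saved -> restored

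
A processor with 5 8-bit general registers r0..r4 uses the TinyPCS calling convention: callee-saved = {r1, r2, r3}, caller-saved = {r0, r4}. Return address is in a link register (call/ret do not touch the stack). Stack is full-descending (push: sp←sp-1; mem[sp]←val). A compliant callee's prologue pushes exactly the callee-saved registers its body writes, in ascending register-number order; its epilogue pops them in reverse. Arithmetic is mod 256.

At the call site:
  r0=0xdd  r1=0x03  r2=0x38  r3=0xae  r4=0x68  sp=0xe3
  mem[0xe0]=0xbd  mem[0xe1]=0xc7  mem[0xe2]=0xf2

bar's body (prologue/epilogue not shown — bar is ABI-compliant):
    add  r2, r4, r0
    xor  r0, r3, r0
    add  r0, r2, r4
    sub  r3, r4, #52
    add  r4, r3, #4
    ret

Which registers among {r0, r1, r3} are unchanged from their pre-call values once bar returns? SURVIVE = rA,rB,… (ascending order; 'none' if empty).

prologue: push r2 → mem[0xe2]=0x38, sp=0xe2
prologue: push r3 → mem[0xe1]=0xae, sp=0xe1
body[0] add  r2, r4, r0 → r2=0x45
body[1] xor  r0, r3, r0 → r0=0x73
body[2] add  r0, r2, r4 → r0=0xad
body[3] sub  r3, r4, #52 → r3=0x34
body[4] add  r4, r3, #4 → r4=0x38
epilogue: pop r3=0xae, sp=0xe2
epilogue: pop r2=0x38, sp=0xe3
r0: caller-saved, written=True
r1: callee-saved, written=False
r3: callee-saved, written=True

SURVIVE = r1,r3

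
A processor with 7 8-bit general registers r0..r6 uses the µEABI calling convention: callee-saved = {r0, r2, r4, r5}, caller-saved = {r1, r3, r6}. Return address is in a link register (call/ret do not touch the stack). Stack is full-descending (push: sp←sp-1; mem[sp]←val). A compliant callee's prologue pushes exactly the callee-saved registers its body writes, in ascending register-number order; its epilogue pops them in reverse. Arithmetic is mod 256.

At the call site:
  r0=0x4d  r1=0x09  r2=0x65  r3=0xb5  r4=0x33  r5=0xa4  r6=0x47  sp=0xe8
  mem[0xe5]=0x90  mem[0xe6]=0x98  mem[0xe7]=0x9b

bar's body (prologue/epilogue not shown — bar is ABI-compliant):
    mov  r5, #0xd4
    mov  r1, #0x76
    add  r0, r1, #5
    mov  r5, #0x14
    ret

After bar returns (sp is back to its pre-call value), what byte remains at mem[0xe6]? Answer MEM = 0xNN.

prologue: push r0 -> mem[0xe7]=0x4d, sp=0xe7
prologue: push r5 -> mem[0xe6]=0xa4, sp=0xe6
body[0] mov  r5, #0xd4 -> r5=0xd4
body[1] mov  r1, #0x76 -> r1=0x76
body[2] add  r0, r1, #5 -> r0=0x7b
body[3] mov  r5, #0x14 -> r5=0x14
epilogue: pop r5=0xa4, sp=0xe7
epilogue: pop r0=0x4d, sp=0xe8
prologue pushed ['r0', 'r5'] at ['0xe7', '0xe6']

MEM = 0xa4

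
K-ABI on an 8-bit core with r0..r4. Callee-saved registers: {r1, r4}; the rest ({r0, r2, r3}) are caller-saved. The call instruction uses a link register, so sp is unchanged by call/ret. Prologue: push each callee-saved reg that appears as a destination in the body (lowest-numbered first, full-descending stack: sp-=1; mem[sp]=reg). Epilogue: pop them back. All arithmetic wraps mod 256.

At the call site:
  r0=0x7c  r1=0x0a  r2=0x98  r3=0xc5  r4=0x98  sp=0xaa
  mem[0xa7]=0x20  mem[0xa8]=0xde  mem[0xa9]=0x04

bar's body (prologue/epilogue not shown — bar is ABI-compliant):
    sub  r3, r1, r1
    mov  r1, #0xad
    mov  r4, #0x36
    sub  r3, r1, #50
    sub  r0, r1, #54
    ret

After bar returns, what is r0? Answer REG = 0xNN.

prologue: push r1 -> mem[0xa9]=0x0a, sp=0xa9
prologue: push r4 -> mem[0xa8]=0x98, sp=0xa8
body[0] sub  r3, r1, r1 -> r3=0x00
body[1] mov  r1, #0xad -> r1=0xad
body[2] mov  r4, #0x36 -> r4=0x36
body[3] sub  r3, r1, #50 -> r3=0x7b
body[4] sub  r0, r1, #54 -> r0=0x77
epilogue: pop r4=0x98, sp=0xa9
epilogue: pop r1=0x0a, sp=0xaa
r0 is caller-saved -> body value

REG = 0x77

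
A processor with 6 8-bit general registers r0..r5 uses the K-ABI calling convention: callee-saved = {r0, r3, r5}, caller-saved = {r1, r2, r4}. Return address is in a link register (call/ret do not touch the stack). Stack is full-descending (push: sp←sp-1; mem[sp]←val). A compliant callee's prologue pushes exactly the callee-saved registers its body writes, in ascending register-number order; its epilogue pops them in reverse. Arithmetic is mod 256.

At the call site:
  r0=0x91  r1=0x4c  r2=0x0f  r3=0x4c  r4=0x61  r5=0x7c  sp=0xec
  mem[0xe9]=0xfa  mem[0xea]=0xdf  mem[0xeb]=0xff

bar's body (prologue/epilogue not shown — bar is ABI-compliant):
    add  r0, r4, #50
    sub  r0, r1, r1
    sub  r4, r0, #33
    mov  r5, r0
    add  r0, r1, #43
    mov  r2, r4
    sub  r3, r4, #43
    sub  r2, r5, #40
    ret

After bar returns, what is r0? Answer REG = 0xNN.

REG = 0x91

prologue: push r0 → mem[0xeb]=0x91, sp=0xeb
prologue: push r3 → mem[0xea]=0x4c, sp=0xea
prologue: push r5 → mem[0xe9]=0x7c, sp=0xe9
body[0] add  r0, r4, #50 → r0=0x93
body[1] sub  r0, r1, r1 → r0=0x00
body[2] sub  r4, r0, #33 → r4=0xdf
body[3] mov  r5, r0 → r5=0x00
body[4] add  r0, r1, #43 → r0=0x77
body[5] mov  r2, r4 → r2=0xdf
body[6] sub  r3, r4, #43 → r3=0xb4
body[7] sub  r2, r5, #40 → r2=0xd8
epilogue: pop r5=0x7c, sp=0xea
epilogue: pop r3=0x4c, sp=0xeb
epilogue: pop r0=0x91, sp=0xec
r0 is callee-saved → restored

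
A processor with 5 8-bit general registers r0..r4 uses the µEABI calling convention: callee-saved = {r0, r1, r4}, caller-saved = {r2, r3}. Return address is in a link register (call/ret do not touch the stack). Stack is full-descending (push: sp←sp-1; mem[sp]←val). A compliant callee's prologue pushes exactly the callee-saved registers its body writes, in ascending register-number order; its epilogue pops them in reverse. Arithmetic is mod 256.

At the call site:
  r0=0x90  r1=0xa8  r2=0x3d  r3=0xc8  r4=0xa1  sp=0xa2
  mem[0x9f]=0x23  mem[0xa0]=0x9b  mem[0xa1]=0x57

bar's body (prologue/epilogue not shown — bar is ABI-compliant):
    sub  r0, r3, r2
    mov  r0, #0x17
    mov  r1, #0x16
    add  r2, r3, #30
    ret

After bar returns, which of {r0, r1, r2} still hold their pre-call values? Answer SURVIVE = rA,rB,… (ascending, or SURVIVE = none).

SURVIVE = r0,r1

prologue: push r0 → mem[0xa1]=0x90, sp=0xa1
prologue: push r1 → mem[0xa0]=0xa8, sp=0xa0
body[0] sub  r0, r3, r2 → r0=0x8b
body[1] mov  r0, #0x17 → r0=0x17
body[2] mov  r1, #0x16 → r1=0x16
body[3] add  r2, r3, #30 → r2=0xe6
epilogue: pop r1=0xa8, sp=0xa1
epilogue: pop r0=0x90, sp=0xa2
r0: callee-saved, written=True
r1: callee-saved, written=True
r2: caller-saved, written=True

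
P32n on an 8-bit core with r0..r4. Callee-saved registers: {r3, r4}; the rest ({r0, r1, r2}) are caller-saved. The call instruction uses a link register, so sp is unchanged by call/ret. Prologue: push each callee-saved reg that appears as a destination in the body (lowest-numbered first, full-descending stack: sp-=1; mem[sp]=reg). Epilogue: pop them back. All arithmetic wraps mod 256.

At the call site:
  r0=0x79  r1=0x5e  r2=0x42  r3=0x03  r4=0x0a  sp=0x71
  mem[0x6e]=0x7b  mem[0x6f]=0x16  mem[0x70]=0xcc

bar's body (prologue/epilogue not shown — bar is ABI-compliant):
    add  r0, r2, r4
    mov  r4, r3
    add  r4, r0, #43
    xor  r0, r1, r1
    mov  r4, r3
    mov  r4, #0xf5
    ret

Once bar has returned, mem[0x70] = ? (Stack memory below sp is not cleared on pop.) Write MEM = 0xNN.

prologue: push r4 -> mem[0x70]=0x0a, sp=0x70
body[0] add  r0, r2, r4 -> r0=0x4c
body[1] mov  r4, r3 -> r4=0x03
body[2] add  r4, r0, #43 -> r4=0x77
body[3] xor  r0, r1, r1 -> r0=0x00
body[4] mov  r4, r3 -> r4=0x03
body[5] mov  r4, #0xf5 -> r4=0xf5
epilogue: pop r4=0x0a, sp=0x71
prologue pushed ['r4'] at ['0x70']

MEM = 0x0a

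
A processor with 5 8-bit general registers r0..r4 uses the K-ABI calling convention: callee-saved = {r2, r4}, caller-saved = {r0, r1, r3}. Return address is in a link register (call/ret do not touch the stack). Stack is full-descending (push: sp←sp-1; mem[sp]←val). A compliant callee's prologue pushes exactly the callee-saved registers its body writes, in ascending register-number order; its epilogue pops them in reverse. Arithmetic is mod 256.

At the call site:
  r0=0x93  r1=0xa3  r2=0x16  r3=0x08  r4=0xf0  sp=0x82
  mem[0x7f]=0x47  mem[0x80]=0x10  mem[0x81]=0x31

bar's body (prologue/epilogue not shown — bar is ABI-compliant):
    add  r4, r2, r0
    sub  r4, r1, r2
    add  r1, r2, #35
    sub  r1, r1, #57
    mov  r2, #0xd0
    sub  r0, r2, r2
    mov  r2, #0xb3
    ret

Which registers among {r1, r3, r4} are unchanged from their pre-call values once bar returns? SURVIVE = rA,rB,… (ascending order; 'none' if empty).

SURVIVE = r3,r4

prologue: push r2 → mem[0x81]=0x16, sp=0x81
prologue: push r4 → mem[0x80]=0xf0, sp=0x80
body[0] add  r4, r2, r0 → r4=0xa9
body[1] sub  r4, r1, r2 → r4=0x8d
body[2] add  r1, r2, #35 → r1=0x39
body[3] sub  r1, r1, #57 → r1=0x00
body[4] mov  r2, #0xd0 → r2=0xd0
body[5] sub  r0, r2, r2 → r0=0x00
body[6] mov  r2, #0xb3 → r2=0xb3
epilogue: pop r4=0xf0, sp=0x81
epilogue: pop r2=0x16, sp=0x82
r1: caller-saved, written=True
r3: caller-saved, written=False
r4: callee-saved, written=True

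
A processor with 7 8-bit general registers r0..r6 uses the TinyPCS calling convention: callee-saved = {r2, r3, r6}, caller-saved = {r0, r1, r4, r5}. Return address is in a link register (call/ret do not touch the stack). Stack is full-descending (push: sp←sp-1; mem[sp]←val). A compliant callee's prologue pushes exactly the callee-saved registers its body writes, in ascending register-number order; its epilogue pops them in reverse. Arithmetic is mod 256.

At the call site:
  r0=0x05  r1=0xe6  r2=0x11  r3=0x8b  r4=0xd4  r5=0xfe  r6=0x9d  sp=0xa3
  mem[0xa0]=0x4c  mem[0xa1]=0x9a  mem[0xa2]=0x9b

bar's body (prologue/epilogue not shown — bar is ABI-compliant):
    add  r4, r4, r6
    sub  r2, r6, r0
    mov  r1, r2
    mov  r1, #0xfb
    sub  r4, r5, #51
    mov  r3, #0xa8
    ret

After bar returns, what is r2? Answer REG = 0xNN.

prologue: push r2 -> mem[0xa2]=0x11, sp=0xa2
prologue: push r3 -> mem[0xa1]=0x8b, sp=0xa1
body[0] add  r4, r4, r6 -> r4=0x71
body[1] sub  r2, r6, r0 -> r2=0x98
body[2] mov  r1, r2 -> r1=0x98
body[3] mov  r1, #0xfb -> r1=0xfb
body[4] sub  r4, r5, #51 -> r4=0xcb
body[5] mov  r3, #0xa8 -> r3=0xa8
epilogue: pop r3=0x8b, sp=0xa2
epilogue: pop r2=0x11, sp=0xa3
r2 is callee-saved -> restored

REG = 0x11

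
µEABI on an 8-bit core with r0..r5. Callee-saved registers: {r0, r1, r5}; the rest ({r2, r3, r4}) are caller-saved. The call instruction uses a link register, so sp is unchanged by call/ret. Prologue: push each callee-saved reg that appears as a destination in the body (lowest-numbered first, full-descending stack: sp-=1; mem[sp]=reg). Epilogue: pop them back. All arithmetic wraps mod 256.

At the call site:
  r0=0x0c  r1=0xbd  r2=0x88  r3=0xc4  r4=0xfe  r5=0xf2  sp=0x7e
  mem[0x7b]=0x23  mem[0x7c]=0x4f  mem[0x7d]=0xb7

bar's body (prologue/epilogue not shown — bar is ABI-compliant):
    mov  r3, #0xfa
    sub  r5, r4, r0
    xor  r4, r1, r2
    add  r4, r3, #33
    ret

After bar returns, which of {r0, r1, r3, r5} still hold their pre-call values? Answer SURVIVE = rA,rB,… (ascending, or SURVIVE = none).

SURVIVE = r0,r1,r5

prologue: push r5 → mem[0x7d]=0xf2, sp=0x7d
body[0] mov  r3, #0xfa → r3=0xfa
body[1] sub  r5, r4, r0 → r5=0xf2
body[2] xor  r4, r1, r2 → r4=0x35
body[3] add  r4, r3, #33 → r4=0x1b
epilogue: pop r5=0xf2, sp=0x7e
r0: callee-saved, written=False
r1: callee-saved, written=False
r3: caller-saved, written=True
r5: callee-saved, written=True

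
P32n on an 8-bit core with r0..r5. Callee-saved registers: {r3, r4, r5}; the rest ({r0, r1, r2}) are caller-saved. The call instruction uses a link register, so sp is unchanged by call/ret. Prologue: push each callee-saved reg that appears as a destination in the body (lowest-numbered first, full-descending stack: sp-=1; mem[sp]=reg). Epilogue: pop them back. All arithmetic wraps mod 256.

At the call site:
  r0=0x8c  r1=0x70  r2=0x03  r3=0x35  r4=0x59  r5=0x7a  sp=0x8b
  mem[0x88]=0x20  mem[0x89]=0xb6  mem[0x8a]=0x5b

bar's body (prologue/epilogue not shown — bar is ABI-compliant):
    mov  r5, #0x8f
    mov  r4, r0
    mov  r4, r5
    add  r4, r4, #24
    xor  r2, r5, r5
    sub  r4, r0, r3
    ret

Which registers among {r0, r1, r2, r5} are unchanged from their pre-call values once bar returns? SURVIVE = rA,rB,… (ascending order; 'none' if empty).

prologue: push r4 -> mem[0x8a]=0x59, sp=0x8a
prologue: push r5 -> mem[0x89]=0x7a, sp=0x89
body[0] mov  r5, #0x8f -> r5=0x8f
body[1] mov  r4, r0 -> r4=0x8c
body[2] mov  r4, r5 -> r4=0x8f
body[3] add  r4, r4, #24 -> r4=0xa7
body[4] xor  r2, r5, r5 -> r2=0x00
body[5] sub  r4, r0, r3 -> r4=0x57
epilogue: pop r5=0x7a, sp=0x8a
epilogue: pop r4=0x59, sp=0x8b
r0: caller-saved, written=False
r1: caller-saved, written=False
r2: caller-saved, written=True
r5: callee-saved, written=True

SURVIVE = r0,r1,r5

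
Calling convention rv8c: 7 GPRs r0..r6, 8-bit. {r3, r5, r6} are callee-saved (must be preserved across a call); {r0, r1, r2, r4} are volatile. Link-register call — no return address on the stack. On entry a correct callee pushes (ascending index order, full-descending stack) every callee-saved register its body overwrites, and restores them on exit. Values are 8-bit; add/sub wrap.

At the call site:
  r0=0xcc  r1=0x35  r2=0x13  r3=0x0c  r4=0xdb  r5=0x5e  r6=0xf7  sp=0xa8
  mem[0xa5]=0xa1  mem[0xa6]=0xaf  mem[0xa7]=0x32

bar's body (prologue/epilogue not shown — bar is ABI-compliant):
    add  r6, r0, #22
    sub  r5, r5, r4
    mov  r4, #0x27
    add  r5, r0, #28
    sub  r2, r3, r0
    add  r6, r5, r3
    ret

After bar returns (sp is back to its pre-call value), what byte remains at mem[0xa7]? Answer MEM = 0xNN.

MEM = 0x5e

prologue: push r5 -> mem[0xa7]=0x5e, sp=0xa7
prologue: push r6 -> mem[0xa6]=0xf7, sp=0xa6
body[0] add  r6, r0, #22 -> r6=0xe2
body[1] sub  r5, r5, r4 -> r5=0x83
body[2] mov  r4, #0x27 -> r4=0x27
body[3] add  r5, r0, #28 -> r5=0xe8
body[4] sub  r2, r3, r0 -> r2=0x40
body[5] add  r6, r5, r3 -> r6=0xf4
epilogue: pop r6=0xf7, sp=0xa7
epilogue: pop r5=0x5e, sp=0xa8
prologue pushed ['r5', 'r6'] at ['0xa7', '0xa6']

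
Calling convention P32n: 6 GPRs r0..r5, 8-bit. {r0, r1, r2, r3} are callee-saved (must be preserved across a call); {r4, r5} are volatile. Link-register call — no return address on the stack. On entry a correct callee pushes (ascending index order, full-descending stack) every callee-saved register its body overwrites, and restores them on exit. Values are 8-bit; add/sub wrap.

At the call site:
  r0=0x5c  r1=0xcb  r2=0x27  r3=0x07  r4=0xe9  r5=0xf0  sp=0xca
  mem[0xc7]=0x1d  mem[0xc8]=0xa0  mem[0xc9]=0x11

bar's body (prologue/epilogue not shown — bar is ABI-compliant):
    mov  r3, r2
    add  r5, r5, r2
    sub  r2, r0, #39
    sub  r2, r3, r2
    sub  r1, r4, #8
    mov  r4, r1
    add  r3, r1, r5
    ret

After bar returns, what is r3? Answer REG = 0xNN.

prologue: push r1 → mem[0xc9]=0xcb, sp=0xc9
prologue: push r2 → mem[0xc8]=0x27, sp=0xc8
prologue: push r3 → mem[0xc7]=0x07, sp=0xc7
body[0] mov  r3, r2 → r3=0x27
body[1] add  r5, r5, r2 → r5=0x17
body[2] sub  r2, r0, #39 → r2=0x35
body[3] sub  r2, r3, r2 → r2=0xf2
body[4] sub  r1, r4, #8 → r1=0xe1
body[5] mov  r4, r1 → r4=0xe1
body[6] add  r3, r1, r5 → r3=0xf8
epilogue: pop r3=0x07, sp=0xc8
epilogue: pop r2=0x27, sp=0xc9
epilogue: pop r1=0xcb, sp=0xca
r3 is callee-saved → restored

REG = 0x07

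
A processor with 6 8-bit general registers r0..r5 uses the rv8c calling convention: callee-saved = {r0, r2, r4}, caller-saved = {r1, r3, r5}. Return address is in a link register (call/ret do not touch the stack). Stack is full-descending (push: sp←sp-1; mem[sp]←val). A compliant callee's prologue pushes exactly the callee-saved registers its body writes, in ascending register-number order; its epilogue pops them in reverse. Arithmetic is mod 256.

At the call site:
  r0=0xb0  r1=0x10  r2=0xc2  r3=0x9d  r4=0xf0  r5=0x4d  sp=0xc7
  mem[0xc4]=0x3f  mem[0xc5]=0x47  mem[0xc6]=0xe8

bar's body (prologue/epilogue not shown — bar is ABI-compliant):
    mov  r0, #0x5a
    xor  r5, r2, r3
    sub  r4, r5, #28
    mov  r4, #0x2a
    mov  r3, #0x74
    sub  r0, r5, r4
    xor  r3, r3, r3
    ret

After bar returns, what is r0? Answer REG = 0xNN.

prologue: push r0 -> mem[0xc6]=0xb0, sp=0xc6
prologue: push r4 -> mem[0xc5]=0xf0, sp=0xc5
body[0] mov  r0, #0x5a -> r0=0x5a
body[1] xor  r5, r2, r3 -> r5=0x5f
body[2] sub  r4, r5, #28 -> r4=0x43
body[3] mov  r4, #0x2a -> r4=0x2a
body[4] mov  r3, #0x74 -> r3=0x74
body[5] sub  r0, r5, r4 -> r0=0x35
body[6] xor  r3, r3, r3 -> r3=0x00
epilogue: pop r4=0xf0, sp=0xc6
epilogue: pop r0=0xb0, sp=0xc7
r0 is callee-saved -> restored

REG = 0xb0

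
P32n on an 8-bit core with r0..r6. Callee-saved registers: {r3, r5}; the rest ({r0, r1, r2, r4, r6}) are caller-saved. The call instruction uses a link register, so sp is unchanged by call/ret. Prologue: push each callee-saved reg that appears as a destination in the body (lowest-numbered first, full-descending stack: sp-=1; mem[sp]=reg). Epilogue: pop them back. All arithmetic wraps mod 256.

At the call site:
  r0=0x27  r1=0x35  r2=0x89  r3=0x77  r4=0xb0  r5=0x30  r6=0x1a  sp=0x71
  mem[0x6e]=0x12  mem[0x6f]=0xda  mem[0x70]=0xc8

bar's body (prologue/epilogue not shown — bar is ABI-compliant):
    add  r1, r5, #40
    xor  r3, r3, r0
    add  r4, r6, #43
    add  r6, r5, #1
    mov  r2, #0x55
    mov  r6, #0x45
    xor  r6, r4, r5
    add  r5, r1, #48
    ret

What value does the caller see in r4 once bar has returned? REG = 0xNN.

REG = 0x45

prologue: push r3 -> mem[0x70]=0x77, sp=0x70
prologue: push r5 -> mem[0x6f]=0x30, sp=0x6f
body[0] add  r1, r5, #40 -> r1=0x58
body[1] xor  r3, r3, r0 -> r3=0x50
body[2] add  r4, r6, #43 -> r4=0x45
body[3] add  r6, r5, #1 -> r6=0x31
body[4] mov  r2, #0x55 -> r2=0x55
body[5] mov  r6, #0x45 -> r6=0x45
body[6] xor  r6, r4, r5 -> r6=0x75
body[7] add  r5, r1, #48 -> r5=0x88
epilogue: pop r5=0x30, sp=0x70
epilogue: pop r3=0x77, sp=0x71
r4 is caller-saved -> body value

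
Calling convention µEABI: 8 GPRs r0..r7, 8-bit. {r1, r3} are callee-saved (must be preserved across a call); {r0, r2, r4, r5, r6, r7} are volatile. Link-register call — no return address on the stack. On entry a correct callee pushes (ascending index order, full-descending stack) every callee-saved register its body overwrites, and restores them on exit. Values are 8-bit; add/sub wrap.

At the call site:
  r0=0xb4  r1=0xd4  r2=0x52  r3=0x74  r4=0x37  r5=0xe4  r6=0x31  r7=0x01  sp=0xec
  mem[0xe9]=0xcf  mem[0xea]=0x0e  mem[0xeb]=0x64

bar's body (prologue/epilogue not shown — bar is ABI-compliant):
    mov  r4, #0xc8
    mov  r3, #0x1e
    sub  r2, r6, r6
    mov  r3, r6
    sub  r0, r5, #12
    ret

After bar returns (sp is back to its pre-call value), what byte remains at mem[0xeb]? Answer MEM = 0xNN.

MEM = 0x74

prologue: push r3 -> mem[0xeb]=0x74, sp=0xeb
body[0] mov  r4, #0xc8 -> r4=0xc8
body[1] mov  r3, #0x1e -> r3=0x1e
body[2] sub  r2, r6, r6 -> r2=0x00
body[3] mov  r3, r6 -> r3=0x31
body[4] sub  r0, r5, #12 -> r0=0xd8
epilogue: pop r3=0x74, sp=0xec
prologue pushed ['r3'] at ['0xeb']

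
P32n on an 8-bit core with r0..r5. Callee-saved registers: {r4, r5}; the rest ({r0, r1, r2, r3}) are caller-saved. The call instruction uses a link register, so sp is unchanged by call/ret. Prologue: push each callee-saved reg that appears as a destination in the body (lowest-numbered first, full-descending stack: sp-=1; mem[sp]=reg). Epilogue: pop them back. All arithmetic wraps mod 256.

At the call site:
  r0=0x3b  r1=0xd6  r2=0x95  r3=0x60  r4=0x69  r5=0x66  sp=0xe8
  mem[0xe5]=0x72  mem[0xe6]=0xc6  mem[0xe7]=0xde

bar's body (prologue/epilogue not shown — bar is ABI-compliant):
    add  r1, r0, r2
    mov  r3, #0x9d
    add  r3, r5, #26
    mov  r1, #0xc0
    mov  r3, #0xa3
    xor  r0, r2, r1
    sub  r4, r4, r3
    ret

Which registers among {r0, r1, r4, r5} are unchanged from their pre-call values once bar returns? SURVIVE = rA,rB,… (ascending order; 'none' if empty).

SURVIVE = r4,r5

prologue: push r4 → mem[0xe7]=0x69, sp=0xe7
body[0] add  r1, r0, r2 → r1=0xd0
body[1] mov  r3, #0x9d → r3=0x9d
body[2] add  r3, r5, #26 → r3=0x80
body[3] mov  r1, #0xc0 → r1=0xc0
body[4] mov  r3, #0xa3 → r3=0xa3
body[5] xor  r0, r2, r1 → r0=0x55
body[6] sub  r4, r4, r3 → r4=0xc6
epilogue: pop r4=0x69, sp=0xe8
r0: caller-saved, written=True
r1: caller-saved, written=True
r4: callee-saved, written=True
r5: callee-saved, written=False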